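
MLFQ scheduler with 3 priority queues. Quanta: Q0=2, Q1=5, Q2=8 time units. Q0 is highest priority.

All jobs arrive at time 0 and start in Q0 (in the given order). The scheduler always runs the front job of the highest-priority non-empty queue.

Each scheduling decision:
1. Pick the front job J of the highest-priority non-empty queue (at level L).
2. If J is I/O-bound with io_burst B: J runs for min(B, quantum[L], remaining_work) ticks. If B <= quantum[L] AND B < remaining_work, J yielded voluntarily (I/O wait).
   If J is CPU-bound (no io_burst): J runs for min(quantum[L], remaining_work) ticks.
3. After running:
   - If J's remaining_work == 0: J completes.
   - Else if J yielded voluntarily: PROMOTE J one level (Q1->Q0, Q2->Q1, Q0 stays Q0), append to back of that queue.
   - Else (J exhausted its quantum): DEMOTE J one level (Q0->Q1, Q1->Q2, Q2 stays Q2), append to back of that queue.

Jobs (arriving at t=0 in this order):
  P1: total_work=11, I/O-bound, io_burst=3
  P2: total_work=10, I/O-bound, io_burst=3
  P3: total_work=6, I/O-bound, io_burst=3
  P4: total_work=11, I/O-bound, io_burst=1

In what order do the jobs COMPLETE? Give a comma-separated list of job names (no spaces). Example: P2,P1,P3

Answer: P4,P3,P1,P2

Derivation:
t=0-2: P1@Q0 runs 2, rem=9, quantum used, demote→Q1. Q0=[P2,P3,P4] Q1=[P1] Q2=[]
t=2-4: P2@Q0 runs 2, rem=8, quantum used, demote→Q1. Q0=[P3,P4] Q1=[P1,P2] Q2=[]
t=4-6: P3@Q0 runs 2, rem=4, quantum used, demote→Q1. Q0=[P4] Q1=[P1,P2,P3] Q2=[]
t=6-7: P4@Q0 runs 1, rem=10, I/O yield, promote→Q0. Q0=[P4] Q1=[P1,P2,P3] Q2=[]
t=7-8: P4@Q0 runs 1, rem=9, I/O yield, promote→Q0. Q0=[P4] Q1=[P1,P2,P3] Q2=[]
t=8-9: P4@Q0 runs 1, rem=8, I/O yield, promote→Q0. Q0=[P4] Q1=[P1,P2,P3] Q2=[]
t=9-10: P4@Q0 runs 1, rem=7, I/O yield, promote→Q0. Q0=[P4] Q1=[P1,P2,P3] Q2=[]
t=10-11: P4@Q0 runs 1, rem=6, I/O yield, promote→Q0. Q0=[P4] Q1=[P1,P2,P3] Q2=[]
t=11-12: P4@Q0 runs 1, rem=5, I/O yield, promote→Q0. Q0=[P4] Q1=[P1,P2,P3] Q2=[]
t=12-13: P4@Q0 runs 1, rem=4, I/O yield, promote→Q0. Q0=[P4] Q1=[P1,P2,P3] Q2=[]
t=13-14: P4@Q0 runs 1, rem=3, I/O yield, promote→Q0. Q0=[P4] Q1=[P1,P2,P3] Q2=[]
t=14-15: P4@Q0 runs 1, rem=2, I/O yield, promote→Q0. Q0=[P4] Q1=[P1,P2,P3] Q2=[]
t=15-16: P4@Q0 runs 1, rem=1, I/O yield, promote→Q0. Q0=[P4] Q1=[P1,P2,P3] Q2=[]
t=16-17: P4@Q0 runs 1, rem=0, completes. Q0=[] Q1=[P1,P2,P3] Q2=[]
t=17-20: P1@Q1 runs 3, rem=6, I/O yield, promote→Q0. Q0=[P1] Q1=[P2,P3] Q2=[]
t=20-22: P1@Q0 runs 2, rem=4, quantum used, demote→Q1. Q0=[] Q1=[P2,P3,P1] Q2=[]
t=22-25: P2@Q1 runs 3, rem=5, I/O yield, promote→Q0. Q0=[P2] Q1=[P3,P1] Q2=[]
t=25-27: P2@Q0 runs 2, rem=3, quantum used, demote→Q1. Q0=[] Q1=[P3,P1,P2] Q2=[]
t=27-30: P3@Q1 runs 3, rem=1, I/O yield, promote→Q0. Q0=[P3] Q1=[P1,P2] Q2=[]
t=30-31: P3@Q0 runs 1, rem=0, completes. Q0=[] Q1=[P1,P2] Q2=[]
t=31-34: P1@Q1 runs 3, rem=1, I/O yield, promote→Q0. Q0=[P1] Q1=[P2] Q2=[]
t=34-35: P1@Q0 runs 1, rem=0, completes. Q0=[] Q1=[P2] Q2=[]
t=35-38: P2@Q1 runs 3, rem=0, completes. Q0=[] Q1=[] Q2=[]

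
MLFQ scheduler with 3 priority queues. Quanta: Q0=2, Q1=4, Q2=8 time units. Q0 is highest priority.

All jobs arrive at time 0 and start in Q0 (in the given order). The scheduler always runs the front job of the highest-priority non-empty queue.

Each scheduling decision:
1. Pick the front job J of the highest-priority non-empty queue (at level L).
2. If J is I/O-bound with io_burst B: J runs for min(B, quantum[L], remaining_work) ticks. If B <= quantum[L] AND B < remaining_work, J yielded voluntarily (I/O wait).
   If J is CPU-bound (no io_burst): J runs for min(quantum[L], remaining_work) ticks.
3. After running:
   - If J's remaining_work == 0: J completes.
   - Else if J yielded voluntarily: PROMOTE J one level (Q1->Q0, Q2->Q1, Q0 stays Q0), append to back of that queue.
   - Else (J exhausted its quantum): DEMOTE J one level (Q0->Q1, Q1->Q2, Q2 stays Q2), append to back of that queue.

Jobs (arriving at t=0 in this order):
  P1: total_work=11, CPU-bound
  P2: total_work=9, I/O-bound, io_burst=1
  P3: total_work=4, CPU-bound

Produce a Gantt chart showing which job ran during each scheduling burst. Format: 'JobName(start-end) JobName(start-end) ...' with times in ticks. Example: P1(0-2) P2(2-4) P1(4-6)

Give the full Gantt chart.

t=0-2: P1@Q0 runs 2, rem=9, quantum used, demote→Q1. Q0=[P2,P3] Q1=[P1] Q2=[]
t=2-3: P2@Q0 runs 1, rem=8, I/O yield, promote→Q0. Q0=[P3,P2] Q1=[P1] Q2=[]
t=3-5: P3@Q0 runs 2, rem=2, quantum used, demote→Q1. Q0=[P2] Q1=[P1,P3] Q2=[]
t=5-6: P2@Q0 runs 1, rem=7, I/O yield, promote→Q0. Q0=[P2] Q1=[P1,P3] Q2=[]
t=6-7: P2@Q0 runs 1, rem=6, I/O yield, promote→Q0. Q0=[P2] Q1=[P1,P3] Q2=[]
t=7-8: P2@Q0 runs 1, rem=5, I/O yield, promote→Q0. Q0=[P2] Q1=[P1,P3] Q2=[]
t=8-9: P2@Q0 runs 1, rem=4, I/O yield, promote→Q0. Q0=[P2] Q1=[P1,P3] Q2=[]
t=9-10: P2@Q0 runs 1, rem=3, I/O yield, promote→Q0. Q0=[P2] Q1=[P1,P3] Q2=[]
t=10-11: P2@Q0 runs 1, rem=2, I/O yield, promote→Q0. Q0=[P2] Q1=[P1,P3] Q2=[]
t=11-12: P2@Q0 runs 1, rem=1, I/O yield, promote→Q0. Q0=[P2] Q1=[P1,P3] Q2=[]
t=12-13: P2@Q0 runs 1, rem=0, completes. Q0=[] Q1=[P1,P3] Q2=[]
t=13-17: P1@Q1 runs 4, rem=5, quantum used, demote→Q2. Q0=[] Q1=[P3] Q2=[P1]
t=17-19: P3@Q1 runs 2, rem=0, completes. Q0=[] Q1=[] Q2=[P1]
t=19-24: P1@Q2 runs 5, rem=0, completes. Q0=[] Q1=[] Q2=[]

Answer: P1(0-2) P2(2-3) P3(3-5) P2(5-6) P2(6-7) P2(7-8) P2(8-9) P2(9-10) P2(10-11) P2(11-12) P2(12-13) P1(13-17) P3(17-19) P1(19-24)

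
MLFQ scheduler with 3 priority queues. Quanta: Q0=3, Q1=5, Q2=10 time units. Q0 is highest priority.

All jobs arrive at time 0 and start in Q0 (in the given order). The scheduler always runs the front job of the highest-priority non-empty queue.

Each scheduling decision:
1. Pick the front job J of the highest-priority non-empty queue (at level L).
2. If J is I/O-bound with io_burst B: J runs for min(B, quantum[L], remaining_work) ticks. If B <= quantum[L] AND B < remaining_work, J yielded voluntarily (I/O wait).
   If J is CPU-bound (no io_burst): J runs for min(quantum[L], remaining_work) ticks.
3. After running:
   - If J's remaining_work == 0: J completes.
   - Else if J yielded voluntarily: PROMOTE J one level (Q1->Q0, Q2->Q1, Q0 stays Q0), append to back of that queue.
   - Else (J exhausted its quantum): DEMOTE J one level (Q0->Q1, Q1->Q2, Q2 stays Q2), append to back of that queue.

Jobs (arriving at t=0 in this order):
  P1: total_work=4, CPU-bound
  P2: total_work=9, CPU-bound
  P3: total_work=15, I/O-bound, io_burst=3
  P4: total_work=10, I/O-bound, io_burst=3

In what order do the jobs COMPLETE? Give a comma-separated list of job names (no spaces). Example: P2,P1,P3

Answer: P4,P3,P1,P2

Derivation:
t=0-3: P1@Q0 runs 3, rem=1, quantum used, demote→Q1. Q0=[P2,P3,P4] Q1=[P1] Q2=[]
t=3-6: P2@Q0 runs 3, rem=6, quantum used, demote→Q1. Q0=[P3,P4] Q1=[P1,P2] Q2=[]
t=6-9: P3@Q0 runs 3, rem=12, I/O yield, promote→Q0. Q0=[P4,P3] Q1=[P1,P2] Q2=[]
t=9-12: P4@Q0 runs 3, rem=7, I/O yield, promote→Q0. Q0=[P3,P4] Q1=[P1,P2] Q2=[]
t=12-15: P3@Q0 runs 3, rem=9, I/O yield, promote→Q0. Q0=[P4,P3] Q1=[P1,P2] Q2=[]
t=15-18: P4@Q0 runs 3, rem=4, I/O yield, promote→Q0. Q0=[P3,P4] Q1=[P1,P2] Q2=[]
t=18-21: P3@Q0 runs 3, rem=6, I/O yield, promote→Q0. Q0=[P4,P3] Q1=[P1,P2] Q2=[]
t=21-24: P4@Q0 runs 3, rem=1, I/O yield, promote→Q0. Q0=[P3,P4] Q1=[P1,P2] Q2=[]
t=24-27: P3@Q0 runs 3, rem=3, I/O yield, promote→Q0. Q0=[P4,P3] Q1=[P1,P2] Q2=[]
t=27-28: P4@Q0 runs 1, rem=0, completes. Q0=[P3] Q1=[P1,P2] Q2=[]
t=28-31: P3@Q0 runs 3, rem=0, completes. Q0=[] Q1=[P1,P2] Q2=[]
t=31-32: P1@Q1 runs 1, rem=0, completes. Q0=[] Q1=[P2] Q2=[]
t=32-37: P2@Q1 runs 5, rem=1, quantum used, demote→Q2. Q0=[] Q1=[] Q2=[P2]
t=37-38: P2@Q2 runs 1, rem=0, completes. Q0=[] Q1=[] Q2=[]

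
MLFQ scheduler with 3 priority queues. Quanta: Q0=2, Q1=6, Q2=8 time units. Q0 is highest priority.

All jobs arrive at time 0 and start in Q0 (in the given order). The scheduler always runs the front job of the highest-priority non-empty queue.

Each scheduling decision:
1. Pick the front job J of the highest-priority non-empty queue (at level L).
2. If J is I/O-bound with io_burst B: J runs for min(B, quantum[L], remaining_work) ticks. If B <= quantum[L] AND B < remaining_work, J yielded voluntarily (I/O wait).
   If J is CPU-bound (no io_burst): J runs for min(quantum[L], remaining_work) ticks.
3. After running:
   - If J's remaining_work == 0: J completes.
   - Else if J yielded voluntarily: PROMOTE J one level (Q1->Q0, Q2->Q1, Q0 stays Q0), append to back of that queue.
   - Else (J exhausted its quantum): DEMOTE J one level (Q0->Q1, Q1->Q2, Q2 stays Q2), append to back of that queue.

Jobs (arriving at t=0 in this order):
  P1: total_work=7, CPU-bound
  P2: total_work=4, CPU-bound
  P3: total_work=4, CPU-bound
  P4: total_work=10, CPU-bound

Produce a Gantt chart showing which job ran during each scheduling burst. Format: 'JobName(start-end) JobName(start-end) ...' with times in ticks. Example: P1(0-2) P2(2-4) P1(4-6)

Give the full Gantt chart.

Answer: P1(0-2) P2(2-4) P3(4-6) P4(6-8) P1(8-13) P2(13-15) P3(15-17) P4(17-23) P4(23-25)

Derivation:
t=0-2: P1@Q0 runs 2, rem=5, quantum used, demote→Q1. Q0=[P2,P3,P4] Q1=[P1] Q2=[]
t=2-4: P2@Q0 runs 2, rem=2, quantum used, demote→Q1. Q0=[P3,P4] Q1=[P1,P2] Q2=[]
t=4-6: P3@Q0 runs 2, rem=2, quantum used, demote→Q1. Q0=[P4] Q1=[P1,P2,P3] Q2=[]
t=6-8: P4@Q0 runs 2, rem=8, quantum used, demote→Q1. Q0=[] Q1=[P1,P2,P3,P4] Q2=[]
t=8-13: P1@Q1 runs 5, rem=0, completes. Q0=[] Q1=[P2,P3,P4] Q2=[]
t=13-15: P2@Q1 runs 2, rem=0, completes. Q0=[] Q1=[P3,P4] Q2=[]
t=15-17: P3@Q1 runs 2, rem=0, completes. Q0=[] Q1=[P4] Q2=[]
t=17-23: P4@Q1 runs 6, rem=2, quantum used, demote→Q2. Q0=[] Q1=[] Q2=[P4]
t=23-25: P4@Q2 runs 2, rem=0, completes. Q0=[] Q1=[] Q2=[]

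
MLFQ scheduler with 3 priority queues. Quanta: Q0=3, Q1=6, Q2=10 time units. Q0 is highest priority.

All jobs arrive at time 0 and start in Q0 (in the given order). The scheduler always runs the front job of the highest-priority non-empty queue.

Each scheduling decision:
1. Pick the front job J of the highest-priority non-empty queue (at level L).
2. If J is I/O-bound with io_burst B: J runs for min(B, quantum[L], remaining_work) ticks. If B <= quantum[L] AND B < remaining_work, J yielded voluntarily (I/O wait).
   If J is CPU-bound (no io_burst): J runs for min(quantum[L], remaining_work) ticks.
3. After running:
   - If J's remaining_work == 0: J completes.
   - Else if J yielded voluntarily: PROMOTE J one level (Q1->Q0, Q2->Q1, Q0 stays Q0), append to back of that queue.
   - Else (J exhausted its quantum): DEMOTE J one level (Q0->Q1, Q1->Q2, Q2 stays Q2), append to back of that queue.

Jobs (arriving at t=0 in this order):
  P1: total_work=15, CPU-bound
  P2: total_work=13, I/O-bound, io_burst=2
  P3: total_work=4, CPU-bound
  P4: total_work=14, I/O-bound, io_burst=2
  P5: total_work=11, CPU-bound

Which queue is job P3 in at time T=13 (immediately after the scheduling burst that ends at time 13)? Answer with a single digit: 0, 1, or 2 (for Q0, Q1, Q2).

Answer: 1

Derivation:
t=0-3: P1@Q0 runs 3, rem=12, quantum used, demote→Q1. Q0=[P2,P3,P4,P5] Q1=[P1] Q2=[]
t=3-5: P2@Q0 runs 2, rem=11, I/O yield, promote→Q0. Q0=[P3,P4,P5,P2] Q1=[P1] Q2=[]
t=5-8: P3@Q0 runs 3, rem=1, quantum used, demote→Q1. Q0=[P4,P5,P2] Q1=[P1,P3] Q2=[]
t=8-10: P4@Q0 runs 2, rem=12, I/O yield, promote→Q0. Q0=[P5,P2,P4] Q1=[P1,P3] Q2=[]
t=10-13: P5@Q0 runs 3, rem=8, quantum used, demote→Q1. Q0=[P2,P4] Q1=[P1,P3,P5] Q2=[]
t=13-15: P2@Q0 runs 2, rem=9, I/O yield, promote→Q0. Q0=[P4,P2] Q1=[P1,P3,P5] Q2=[]
t=15-17: P4@Q0 runs 2, rem=10, I/O yield, promote→Q0. Q0=[P2,P4] Q1=[P1,P3,P5] Q2=[]
t=17-19: P2@Q0 runs 2, rem=7, I/O yield, promote→Q0. Q0=[P4,P2] Q1=[P1,P3,P5] Q2=[]
t=19-21: P4@Q0 runs 2, rem=8, I/O yield, promote→Q0. Q0=[P2,P4] Q1=[P1,P3,P5] Q2=[]
t=21-23: P2@Q0 runs 2, rem=5, I/O yield, promote→Q0. Q0=[P4,P2] Q1=[P1,P3,P5] Q2=[]
t=23-25: P4@Q0 runs 2, rem=6, I/O yield, promote→Q0. Q0=[P2,P4] Q1=[P1,P3,P5] Q2=[]
t=25-27: P2@Q0 runs 2, rem=3, I/O yield, promote→Q0. Q0=[P4,P2] Q1=[P1,P3,P5] Q2=[]
t=27-29: P4@Q0 runs 2, rem=4, I/O yield, promote→Q0. Q0=[P2,P4] Q1=[P1,P3,P5] Q2=[]
t=29-31: P2@Q0 runs 2, rem=1, I/O yield, promote→Q0. Q0=[P4,P2] Q1=[P1,P3,P5] Q2=[]
t=31-33: P4@Q0 runs 2, rem=2, I/O yield, promote→Q0. Q0=[P2,P4] Q1=[P1,P3,P5] Q2=[]
t=33-34: P2@Q0 runs 1, rem=0, completes. Q0=[P4] Q1=[P1,P3,P5] Q2=[]
t=34-36: P4@Q0 runs 2, rem=0, completes. Q0=[] Q1=[P1,P3,P5] Q2=[]
t=36-42: P1@Q1 runs 6, rem=6, quantum used, demote→Q2. Q0=[] Q1=[P3,P5] Q2=[P1]
t=42-43: P3@Q1 runs 1, rem=0, completes. Q0=[] Q1=[P5] Q2=[P1]
t=43-49: P5@Q1 runs 6, rem=2, quantum used, demote→Q2. Q0=[] Q1=[] Q2=[P1,P5]
t=49-55: P1@Q2 runs 6, rem=0, completes. Q0=[] Q1=[] Q2=[P5]
t=55-57: P5@Q2 runs 2, rem=0, completes. Q0=[] Q1=[] Q2=[]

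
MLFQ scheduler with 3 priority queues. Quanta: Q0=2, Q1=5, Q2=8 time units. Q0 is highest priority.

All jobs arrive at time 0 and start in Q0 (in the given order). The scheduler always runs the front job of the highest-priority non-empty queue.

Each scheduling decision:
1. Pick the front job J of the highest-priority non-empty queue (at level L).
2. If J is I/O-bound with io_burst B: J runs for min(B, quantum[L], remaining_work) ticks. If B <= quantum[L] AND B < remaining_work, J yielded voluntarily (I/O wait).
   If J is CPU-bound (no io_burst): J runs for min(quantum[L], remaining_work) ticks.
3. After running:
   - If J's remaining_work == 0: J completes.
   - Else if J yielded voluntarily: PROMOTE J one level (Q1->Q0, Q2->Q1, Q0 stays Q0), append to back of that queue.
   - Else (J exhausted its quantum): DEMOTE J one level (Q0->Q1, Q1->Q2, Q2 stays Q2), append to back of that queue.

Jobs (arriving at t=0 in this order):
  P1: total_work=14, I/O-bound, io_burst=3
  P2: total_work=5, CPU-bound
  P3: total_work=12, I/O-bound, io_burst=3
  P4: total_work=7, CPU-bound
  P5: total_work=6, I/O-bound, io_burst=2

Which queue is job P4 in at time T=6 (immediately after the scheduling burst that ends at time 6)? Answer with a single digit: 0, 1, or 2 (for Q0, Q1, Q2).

Answer: 0

Derivation:
t=0-2: P1@Q0 runs 2, rem=12, quantum used, demote→Q1. Q0=[P2,P3,P4,P5] Q1=[P1] Q2=[]
t=2-4: P2@Q0 runs 2, rem=3, quantum used, demote→Q1. Q0=[P3,P4,P5] Q1=[P1,P2] Q2=[]
t=4-6: P3@Q0 runs 2, rem=10, quantum used, demote→Q1. Q0=[P4,P5] Q1=[P1,P2,P3] Q2=[]
t=6-8: P4@Q0 runs 2, rem=5, quantum used, demote→Q1. Q0=[P5] Q1=[P1,P2,P3,P4] Q2=[]
t=8-10: P5@Q0 runs 2, rem=4, I/O yield, promote→Q0. Q0=[P5] Q1=[P1,P2,P3,P4] Q2=[]
t=10-12: P5@Q0 runs 2, rem=2, I/O yield, promote→Q0. Q0=[P5] Q1=[P1,P2,P3,P4] Q2=[]
t=12-14: P5@Q0 runs 2, rem=0, completes. Q0=[] Q1=[P1,P2,P3,P4] Q2=[]
t=14-17: P1@Q1 runs 3, rem=9, I/O yield, promote→Q0. Q0=[P1] Q1=[P2,P3,P4] Q2=[]
t=17-19: P1@Q0 runs 2, rem=7, quantum used, demote→Q1. Q0=[] Q1=[P2,P3,P4,P1] Q2=[]
t=19-22: P2@Q1 runs 3, rem=0, completes. Q0=[] Q1=[P3,P4,P1] Q2=[]
t=22-25: P3@Q1 runs 3, rem=7, I/O yield, promote→Q0. Q0=[P3] Q1=[P4,P1] Q2=[]
t=25-27: P3@Q0 runs 2, rem=5, quantum used, demote→Q1. Q0=[] Q1=[P4,P1,P3] Q2=[]
t=27-32: P4@Q1 runs 5, rem=0, completes. Q0=[] Q1=[P1,P3] Q2=[]
t=32-35: P1@Q1 runs 3, rem=4, I/O yield, promote→Q0. Q0=[P1] Q1=[P3] Q2=[]
t=35-37: P1@Q0 runs 2, rem=2, quantum used, demote→Q1. Q0=[] Q1=[P3,P1] Q2=[]
t=37-40: P3@Q1 runs 3, rem=2, I/O yield, promote→Q0. Q0=[P3] Q1=[P1] Q2=[]
t=40-42: P3@Q0 runs 2, rem=0, completes. Q0=[] Q1=[P1] Q2=[]
t=42-44: P1@Q1 runs 2, rem=0, completes. Q0=[] Q1=[] Q2=[]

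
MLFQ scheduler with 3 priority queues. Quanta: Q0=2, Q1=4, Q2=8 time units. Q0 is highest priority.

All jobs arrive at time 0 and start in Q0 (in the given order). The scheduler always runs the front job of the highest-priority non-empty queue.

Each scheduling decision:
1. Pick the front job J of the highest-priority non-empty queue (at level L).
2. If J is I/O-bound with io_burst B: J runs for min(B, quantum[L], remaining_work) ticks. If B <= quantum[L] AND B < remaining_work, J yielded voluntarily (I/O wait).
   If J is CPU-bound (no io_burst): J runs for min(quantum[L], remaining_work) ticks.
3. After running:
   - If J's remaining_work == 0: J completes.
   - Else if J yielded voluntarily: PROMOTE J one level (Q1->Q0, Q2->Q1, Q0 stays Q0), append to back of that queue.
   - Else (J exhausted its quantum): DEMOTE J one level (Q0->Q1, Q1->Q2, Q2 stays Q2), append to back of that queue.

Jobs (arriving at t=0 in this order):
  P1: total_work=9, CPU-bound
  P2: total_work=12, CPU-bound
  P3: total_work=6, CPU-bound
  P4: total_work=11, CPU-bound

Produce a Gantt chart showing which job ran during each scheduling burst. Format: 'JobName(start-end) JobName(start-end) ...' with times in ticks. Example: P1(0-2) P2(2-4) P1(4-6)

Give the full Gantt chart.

Answer: P1(0-2) P2(2-4) P3(4-6) P4(6-8) P1(8-12) P2(12-16) P3(16-20) P4(20-24) P1(24-27) P2(27-33) P4(33-38)

Derivation:
t=0-2: P1@Q0 runs 2, rem=7, quantum used, demote→Q1. Q0=[P2,P3,P4] Q1=[P1] Q2=[]
t=2-4: P2@Q0 runs 2, rem=10, quantum used, demote→Q1. Q0=[P3,P4] Q1=[P1,P2] Q2=[]
t=4-6: P3@Q0 runs 2, rem=4, quantum used, demote→Q1. Q0=[P4] Q1=[P1,P2,P3] Q2=[]
t=6-8: P4@Q0 runs 2, rem=9, quantum used, demote→Q1. Q0=[] Q1=[P1,P2,P3,P4] Q2=[]
t=8-12: P1@Q1 runs 4, rem=3, quantum used, demote→Q2. Q0=[] Q1=[P2,P3,P4] Q2=[P1]
t=12-16: P2@Q1 runs 4, rem=6, quantum used, demote→Q2. Q0=[] Q1=[P3,P4] Q2=[P1,P2]
t=16-20: P3@Q1 runs 4, rem=0, completes. Q0=[] Q1=[P4] Q2=[P1,P2]
t=20-24: P4@Q1 runs 4, rem=5, quantum used, demote→Q2. Q0=[] Q1=[] Q2=[P1,P2,P4]
t=24-27: P1@Q2 runs 3, rem=0, completes. Q0=[] Q1=[] Q2=[P2,P4]
t=27-33: P2@Q2 runs 6, rem=0, completes. Q0=[] Q1=[] Q2=[P4]
t=33-38: P4@Q2 runs 5, rem=0, completes. Q0=[] Q1=[] Q2=[]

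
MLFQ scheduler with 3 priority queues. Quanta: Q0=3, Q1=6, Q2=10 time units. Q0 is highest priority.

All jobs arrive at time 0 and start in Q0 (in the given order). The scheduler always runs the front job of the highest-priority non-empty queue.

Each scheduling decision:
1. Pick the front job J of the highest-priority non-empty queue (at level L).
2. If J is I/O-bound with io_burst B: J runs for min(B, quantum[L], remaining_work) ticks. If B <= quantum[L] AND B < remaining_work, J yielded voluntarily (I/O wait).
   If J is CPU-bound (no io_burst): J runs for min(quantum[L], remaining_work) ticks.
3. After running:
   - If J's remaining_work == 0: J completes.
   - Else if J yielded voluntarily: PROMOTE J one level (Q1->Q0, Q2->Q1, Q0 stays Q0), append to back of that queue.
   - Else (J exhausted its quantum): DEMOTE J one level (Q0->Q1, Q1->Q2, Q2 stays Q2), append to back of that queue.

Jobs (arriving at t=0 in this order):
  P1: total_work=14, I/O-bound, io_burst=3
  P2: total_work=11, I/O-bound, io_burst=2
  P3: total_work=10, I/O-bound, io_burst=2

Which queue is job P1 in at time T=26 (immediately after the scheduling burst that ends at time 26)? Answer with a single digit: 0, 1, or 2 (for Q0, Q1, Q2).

Answer: 0

Derivation:
t=0-3: P1@Q0 runs 3, rem=11, I/O yield, promote→Q0. Q0=[P2,P3,P1] Q1=[] Q2=[]
t=3-5: P2@Q0 runs 2, rem=9, I/O yield, promote→Q0. Q0=[P3,P1,P2] Q1=[] Q2=[]
t=5-7: P3@Q0 runs 2, rem=8, I/O yield, promote→Q0. Q0=[P1,P2,P3] Q1=[] Q2=[]
t=7-10: P1@Q0 runs 3, rem=8, I/O yield, promote→Q0. Q0=[P2,P3,P1] Q1=[] Q2=[]
t=10-12: P2@Q0 runs 2, rem=7, I/O yield, promote→Q0. Q0=[P3,P1,P2] Q1=[] Q2=[]
t=12-14: P3@Q0 runs 2, rem=6, I/O yield, promote→Q0. Q0=[P1,P2,P3] Q1=[] Q2=[]
t=14-17: P1@Q0 runs 3, rem=5, I/O yield, promote→Q0. Q0=[P2,P3,P1] Q1=[] Q2=[]
t=17-19: P2@Q0 runs 2, rem=5, I/O yield, promote→Q0. Q0=[P3,P1,P2] Q1=[] Q2=[]
t=19-21: P3@Q0 runs 2, rem=4, I/O yield, promote→Q0. Q0=[P1,P2,P3] Q1=[] Q2=[]
t=21-24: P1@Q0 runs 3, rem=2, I/O yield, promote→Q0. Q0=[P2,P3,P1] Q1=[] Q2=[]
t=24-26: P2@Q0 runs 2, rem=3, I/O yield, promote→Q0. Q0=[P3,P1,P2] Q1=[] Q2=[]
t=26-28: P3@Q0 runs 2, rem=2, I/O yield, promote→Q0. Q0=[P1,P2,P3] Q1=[] Q2=[]
t=28-30: P1@Q0 runs 2, rem=0, completes. Q0=[P2,P3] Q1=[] Q2=[]
t=30-32: P2@Q0 runs 2, rem=1, I/O yield, promote→Q0. Q0=[P3,P2] Q1=[] Q2=[]
t=32-34: P3@Q0 runs 2, rem=0, completes. Q0=[P2] Q1=[] Q2=[]
t=34-35: P2@Q0 runs 1, rem=0, completes. Q0=[] Q1=[] Q2=[]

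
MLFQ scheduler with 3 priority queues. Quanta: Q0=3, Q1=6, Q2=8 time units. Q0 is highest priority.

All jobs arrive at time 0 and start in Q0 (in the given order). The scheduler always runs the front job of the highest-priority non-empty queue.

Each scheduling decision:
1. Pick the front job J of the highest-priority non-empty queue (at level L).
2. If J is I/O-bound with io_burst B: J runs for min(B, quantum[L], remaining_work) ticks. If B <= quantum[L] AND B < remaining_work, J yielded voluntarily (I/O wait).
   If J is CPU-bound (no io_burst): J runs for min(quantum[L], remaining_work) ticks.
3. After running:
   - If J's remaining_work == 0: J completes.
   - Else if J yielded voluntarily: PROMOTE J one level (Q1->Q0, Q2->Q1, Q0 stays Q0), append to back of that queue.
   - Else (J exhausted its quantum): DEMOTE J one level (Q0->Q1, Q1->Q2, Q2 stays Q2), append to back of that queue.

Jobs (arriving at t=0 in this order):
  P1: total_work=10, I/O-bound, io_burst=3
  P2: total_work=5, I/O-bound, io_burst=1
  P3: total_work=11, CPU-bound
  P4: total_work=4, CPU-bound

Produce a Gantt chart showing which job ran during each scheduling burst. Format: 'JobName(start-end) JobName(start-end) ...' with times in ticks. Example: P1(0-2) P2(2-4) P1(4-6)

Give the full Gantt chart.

Answer: P1(0-3) P2(3-4) P3(4-7) P4(7-10) P1(10-13) P2(13-14) P1(14-17) P2(17-18) P1(18-19) P2(19-20) P2(20-21) P3(21-27) P4(27-28) P3(28-30)

Derivation:
t=0-3: P1@Q0 runs 3, rem=7, I/O yield, promote→Q0. Q0=[P2,P3,P4,P1] Q1=[] Q2=[]
t=3-4: P2@Q0 runs 1, rem=4, I/O yield, promote→Q0. Q0=[P3,P4,P1,P2] Q1=[] Q2=[]
t=4-7: P3@Q0 runs 3, rem=8, quantum used, demote→Q1. Q0=[P4,P1,P2] Q1=[P3] Q2=[]
t=7-10: P4@Q0 runs 3, rem=1, quantum used, demote→Q1. Q0=[P1,P2] Q1=[P3,P4] Q2=[]
t=10-13: P1@Q0 runs 3, rem=4, I/O yield, promote→Q0. Q0=[P2,P1] Q1=[P3,P4] Q2=[]
t=13-14: P2@Q0 runs 1, rem=3, I/O yield, promote→Q0. Q0=[P1,P2] Q1=[P3,P4] Q2=[]
t=14-17: P1@Q0 runs 3, rem=1, I/O yield, promote→Q0. Q0=[P2,P1] Q1=[P3,P4] Q2=[]
t=17-18: P2@Q0 runs 1, rem=2, I/O yield, promote→Q0. Q0=[P1,P2] Q1=[P3,P4] Q2=[]
t=18-19: P1@Q0 runs 1, rem=0, completes. Q0=[P2] Q1=[P3,P4] Q2=[]
t=19-20: P2@Q0 runs 1, rem=1, I/O yield, promote→Q0. Q0=[P2] Q1=[P3,P4] Q2=[]
t=20-21: P2@Q0 runs 1, rem=0, completes. Q0=[] Q1=[P3,P4] Q2=[]
t=21-27: P3@Q1 runs 6, rem=2, quantum used, demote→Q2. Q0=[] Q1=[P4] Q2=[P3]
t=27-28: P4@Q1 runs 1, rem=0, completes. Q0=[] Q1=[] Q2=[P3]
t=28-30: P3@Q2 runs 2, rem=0, completes. Q0=[] Q1=[] Q2=[]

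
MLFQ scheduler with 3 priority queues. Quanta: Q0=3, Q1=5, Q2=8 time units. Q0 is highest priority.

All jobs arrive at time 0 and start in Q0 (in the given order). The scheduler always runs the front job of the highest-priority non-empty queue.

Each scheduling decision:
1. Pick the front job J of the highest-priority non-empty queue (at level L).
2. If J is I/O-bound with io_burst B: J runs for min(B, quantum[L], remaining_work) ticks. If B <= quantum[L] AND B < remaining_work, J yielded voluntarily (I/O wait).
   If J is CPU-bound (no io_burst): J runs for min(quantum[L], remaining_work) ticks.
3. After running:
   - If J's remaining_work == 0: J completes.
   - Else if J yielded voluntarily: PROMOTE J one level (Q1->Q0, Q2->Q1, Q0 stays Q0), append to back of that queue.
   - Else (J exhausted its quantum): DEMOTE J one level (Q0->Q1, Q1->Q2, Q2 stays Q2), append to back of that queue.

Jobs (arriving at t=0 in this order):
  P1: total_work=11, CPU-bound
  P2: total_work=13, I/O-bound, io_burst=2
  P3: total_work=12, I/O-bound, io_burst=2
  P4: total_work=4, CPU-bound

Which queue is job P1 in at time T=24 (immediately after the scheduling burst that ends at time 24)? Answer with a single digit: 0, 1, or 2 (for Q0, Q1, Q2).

Answer: 1

Derivation:
t=0-3: P1@Q0 runs 3, rem=8, quantum used, demote→Q1. Q0=[P2,P3,P4] Q1=[P1] Q2=[]
t=3-5: P2@Q0 runs 2, rem=11, I/O yield, promote→Q0. Q0=[P3,P4,P2] Q1=[P1] Q2=[]
t=5-7: P3@Q0 runs 2, rem=10, I/O yield, promote→Q0. Q0=[P4,P2,P3] Q1=[P1] Q2=[]
t=7-10: P4@Q0 runs 3, rem=1, quantum used, demote→Q1. Q0=[P2,P3] Q1=[P1,P4] Q2=[]
t=10-12: P2@Q0 runs 2, rem=9, I/O yield, promote→Q0. Q0=[P3,P2] Q1=[P1,P4] Q2=[]
t=12-14: P3@Q0 runs 2, rem=8, I/O yield, promote→Q0. Q0=[P2,P3] Q1=[P1,P4] Q2=[]
t=14-16: P2@Q0 runs 2, rem=7, I/O yield, promote→Q0. Q0=[P3,P2] Q1=[P1,P4] Q2=[]
t=16-18: P3@Q0 runs 2, rem=6, I/O yield, promote→Q0. Q0=[P2,P3] Q1=[P1,P4] Q2=[]
t=18-20: P2@Q0 runs 2, rem=5, I/O yield, promote→Q0. Q0=[P3,P2] Q1=[P1,P4] Q2=[]
t=20-22: P3@Q0 runs 2, rem=4, I/O yield, promote→Q0. Q0=[P2,P3] Q1=[P1,P4] Q2=[]
t=22-24: P2@Q0 runs 2, rem=3, I/O yield, promote→Q0. Q0=[P3,P2] Q1=[P1,P4] Q2=[]
t=24-26: P3@Q0 runs 2, rem=2, I/O yield, promote→Q0. Q0=[P2,P3] Q1=[P1,P4] Q2=[]
t=26-28: P2@Q0 runs 2, rem=1, I/O yield, promote→Q0. Q0=[P3,P2] Q1=[P1,P4] Q2=[]
t=28-30: P3@Q0 runs 2, rem=0, completes. Q0=[P2] Q1=[P1,P4] Q2=[]
t=30-31: P2@Q0 runs 1, rem=0, completes. Q0=[] Q1=[P1,P4] Q2=[]
t=31-36: P1@Q1 runs 5, rem=3, quantum used, demote→Q2. Q0=[] Q1=[P4] Q2=[P1]
t=36-37: P4@Q1 runs 1, rem=0, completes. Q0=[] Q1=[] Q2=[P1]
t=37-40: P1@Q2 runs 3, rem=0, completes. Q0=[] Q1=[] Q2=[]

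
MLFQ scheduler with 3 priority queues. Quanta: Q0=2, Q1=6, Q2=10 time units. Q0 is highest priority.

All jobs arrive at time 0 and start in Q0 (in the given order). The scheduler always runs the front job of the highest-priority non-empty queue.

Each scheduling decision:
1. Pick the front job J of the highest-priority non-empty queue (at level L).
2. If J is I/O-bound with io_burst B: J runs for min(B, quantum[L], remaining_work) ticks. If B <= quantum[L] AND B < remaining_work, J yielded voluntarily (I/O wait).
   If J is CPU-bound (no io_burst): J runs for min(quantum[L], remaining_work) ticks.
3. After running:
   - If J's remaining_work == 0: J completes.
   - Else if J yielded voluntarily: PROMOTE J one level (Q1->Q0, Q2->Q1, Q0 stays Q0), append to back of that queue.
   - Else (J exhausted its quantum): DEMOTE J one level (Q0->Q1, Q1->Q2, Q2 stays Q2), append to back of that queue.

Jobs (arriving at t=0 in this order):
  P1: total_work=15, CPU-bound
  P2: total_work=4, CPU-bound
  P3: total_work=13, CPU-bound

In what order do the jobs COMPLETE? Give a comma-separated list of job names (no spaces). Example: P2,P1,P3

Answer: P2,P1,P3

Derivation:
t=0-2: P1@Q0 runs 2, rem=13, quantum used, demote→Q1. Q0=[P2,P3] Q1=[P1] Q2=[]
t=2-4: P2@Q0 runs 2, rem=2, quantum used, demote→Q1. Q0=[P3] Q1=[P1,P2] Q2=[]
t=4-6: P3@Q0 runs 2, rem=11, quantum used, demote→Q1. Q0=[] Q1=[P1,P2,P3] Q2=[]
t=6-12: P1@Q1 runs 6, rem=7, quantum used, demote→Q2. Q0=[] Q1=[P2,P3] Q2=[P1]
t=12-14: P2@Q1 runs 2, rem=0, completes. Q0=[] Q1=[P3] Q2=[P1]
t=14-20: P3@Q1 runs 6, rem=5, quantum used, demote→Q2. Q0=[] Q1=[] Q2=[P1,P3]
t=20-27: P1@Q2 runs 7, rem=0, completes. Q0=[] Q1=[] Q2=[P3]
t=27-32: P3@Q2 runs 5, rem=0, completes. Q0=[] Q1=[] Q2=[]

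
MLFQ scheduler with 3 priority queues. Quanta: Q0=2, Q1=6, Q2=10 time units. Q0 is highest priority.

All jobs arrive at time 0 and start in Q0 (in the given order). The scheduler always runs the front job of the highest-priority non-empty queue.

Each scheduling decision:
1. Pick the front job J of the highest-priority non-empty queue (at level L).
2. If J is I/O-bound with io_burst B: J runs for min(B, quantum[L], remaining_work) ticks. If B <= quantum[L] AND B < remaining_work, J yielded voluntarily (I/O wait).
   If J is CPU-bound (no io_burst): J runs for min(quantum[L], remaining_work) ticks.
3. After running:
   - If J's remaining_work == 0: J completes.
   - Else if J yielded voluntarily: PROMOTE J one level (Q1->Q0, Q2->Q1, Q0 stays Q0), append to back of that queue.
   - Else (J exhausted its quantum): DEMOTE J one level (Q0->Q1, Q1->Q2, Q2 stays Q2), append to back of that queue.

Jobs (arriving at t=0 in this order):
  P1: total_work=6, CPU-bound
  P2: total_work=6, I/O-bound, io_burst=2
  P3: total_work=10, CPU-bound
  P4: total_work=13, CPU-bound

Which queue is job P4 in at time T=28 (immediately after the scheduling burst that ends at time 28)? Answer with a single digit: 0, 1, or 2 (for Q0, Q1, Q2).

Answer: 2

Derivation:
t=0-2: P1@Q0 runs 2, rem=4, quantum used, demote→Q1. Q0=[P2,P3,P4] Q1=[P1] Q2=[]
t=2-4: P2@Q0 runs 2, rem=4, I/O yield, promote→Q0. Q0=[P3,P4,P2] Q1=[P1] Q2=[]
t=4-6: P3@Q0 runs 2, rem=8, quantum used, demote→Q1. Q0=[P4,P2] Q1=[P1,P3] Q2=[]
t=6-8: P4@Q0 runs 2, rem=11, quantum used, demote→Q1. Q0=[P2] Q1=[P1,P3,P4] Q2=[]
t=8-10: P2@Q0 runs 2, rem=2, I/O yield, promote→Q0. Q0=[P2] Q1=[P1,P3,P4] Q2=[]
t=10-12: P2@Q0 runs 2, rem=0, completes. Q0=[] Q1=[P1,P3,P4] Q2=[]
t=12-16: P1@Q1 runs 4, rem=0, completes. Q0=[] Q1=[P3,P4] Q2=[]
t=16-22: P3@Q1 runs 6, rem=2, quantum used, demote→Q2. Q0=[] Q1=[P4] Q2=[P3]
t=22-28: P4@Q1 runs 6, rem=5, quantum used, demote→Q2. Q0=[] Q1=[] Q2=[P3,P4]
t=28-30: P3@Q2 runs 2, rem=0, completes. Q0=[] Q1=[] Q2=[P4]
t=30-35: P4@Q2 runs 5, rem=0, completes. Q0=[] Q1=[] Q2=[]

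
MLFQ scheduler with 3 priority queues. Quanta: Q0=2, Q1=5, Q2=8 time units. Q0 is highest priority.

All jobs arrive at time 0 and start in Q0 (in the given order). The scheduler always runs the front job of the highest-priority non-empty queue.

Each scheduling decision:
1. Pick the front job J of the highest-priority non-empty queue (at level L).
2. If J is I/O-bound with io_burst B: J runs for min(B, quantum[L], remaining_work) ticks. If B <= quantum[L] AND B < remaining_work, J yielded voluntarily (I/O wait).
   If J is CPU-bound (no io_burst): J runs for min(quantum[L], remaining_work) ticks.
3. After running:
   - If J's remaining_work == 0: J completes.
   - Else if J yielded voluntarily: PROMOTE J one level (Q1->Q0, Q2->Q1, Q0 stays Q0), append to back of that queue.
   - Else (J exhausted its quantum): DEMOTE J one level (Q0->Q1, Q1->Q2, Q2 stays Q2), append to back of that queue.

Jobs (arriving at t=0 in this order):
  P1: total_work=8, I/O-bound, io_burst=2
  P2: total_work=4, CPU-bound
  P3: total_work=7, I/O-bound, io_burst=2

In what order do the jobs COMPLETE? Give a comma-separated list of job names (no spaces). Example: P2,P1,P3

t=0-2: P1@Q0 runs 2, rem=6, I/O yield, promote→Q0. Q0=[P2,P3,P1] Q1=[] Q2=[]
t=2-4: P2@Q0 runs 2, rem=2, quantum used, demote→Q1. Q0=[P3,P1] Q1=[P2] Q2=[]
t=4-6: P3@Q0 runs 2, rem=5, I/O yield, promote→Q0. Q0=[P1,P3] Q1=[P2] Q2=[]
t=6-8: P1@Q0 runs 2, rem=4, I/O yield, promote→Q0. Q0=[P3,P1] Q1=[P2] Q2=[]
t=8-10: P3@Q0 runs 2, rem=3, I/O yield, promote→Q0. Q0=[P1,P3] Q1=[P2] Q2=[]
t=10-12: P1@Q0 runs 2, rem=2, I/O yield, promote→Q0. Q0=[P3,P1] Q1=[P2] Q2=[]
t=12-14: P3@Q0 runs 2, rem=1, I/O yield, promote→Q0. Q0=[P1,P3] Q1=[P2] Q2=[]
t=14-16: P1@Q0 runs 2, rem=0, completes. Q0=[P3] Q1=[P2] Q2=[]
t=16-17: P3@Q0 runs 1, rem=0, completes. Q0=[] Q1=[P2] Q2=[]
t=17-19: P2@Q1 runs 2, rem=0, completes. Q0=[] Q1=[] Q2=[]

Answer: P1,P3,P2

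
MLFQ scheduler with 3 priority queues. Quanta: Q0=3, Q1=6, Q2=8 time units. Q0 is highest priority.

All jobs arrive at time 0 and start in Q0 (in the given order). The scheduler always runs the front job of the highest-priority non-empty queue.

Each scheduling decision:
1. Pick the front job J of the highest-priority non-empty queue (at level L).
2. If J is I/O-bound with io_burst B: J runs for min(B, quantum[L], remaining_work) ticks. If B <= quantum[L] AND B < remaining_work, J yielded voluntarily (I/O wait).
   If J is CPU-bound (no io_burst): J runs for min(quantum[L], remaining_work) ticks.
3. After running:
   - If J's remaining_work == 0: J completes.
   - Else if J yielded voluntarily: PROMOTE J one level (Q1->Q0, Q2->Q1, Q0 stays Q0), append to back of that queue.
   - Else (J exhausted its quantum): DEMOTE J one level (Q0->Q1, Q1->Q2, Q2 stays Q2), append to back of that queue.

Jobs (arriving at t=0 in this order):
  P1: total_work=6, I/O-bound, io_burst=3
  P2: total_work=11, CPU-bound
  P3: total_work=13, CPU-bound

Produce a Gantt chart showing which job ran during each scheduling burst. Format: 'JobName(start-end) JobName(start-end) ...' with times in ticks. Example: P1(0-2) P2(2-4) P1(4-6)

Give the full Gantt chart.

Answer: P1(0-3) P2(3-6) P3(6-9) P1(9-12) P2(12-18) P3(18-24) P2(24-26) P3(26-30)

Derivation:
t=0-3: P1@Q0 runs 3, rem=3, I/O yield, promote→Q0. Q0=[P2,P3,P1] Q1=[] Q2=[]
t=3-6: P2@Q0 runs 3, rem=8, quantum used, demote→Q1. Q0=[P3,P1] Q1=[P2] Q2=[]
t=6-9: P3@Q0 runs 3, rem=10, quantum used, demote→Q1. Q0=[P1] Q1=[P2,P3] Q2=[]
t=9-12: P1@Q0 runs 3, rem=0, completes. Q0=[] Q1=[P2,P3] Q2=[]
t=12-18: P2@Q1 runs 6, rem=2, quantum used, demote→Q2. Q0=[] Q1=[P3] Q2=[P2]
t=18-24: P3@Q1 runs 6, rem=4, quantum used, demote→Q2. Q0=[] Q1=[] Q2=[P2,P3]
t=24-26: P2@Q2 runs 2, rem=0, completes. Q0=[] Q1=[] Q2=[P3]
t=26-30: P3@Q2 runs 4, rem=0, completes. Q0=[] Q1=[] Q2=[]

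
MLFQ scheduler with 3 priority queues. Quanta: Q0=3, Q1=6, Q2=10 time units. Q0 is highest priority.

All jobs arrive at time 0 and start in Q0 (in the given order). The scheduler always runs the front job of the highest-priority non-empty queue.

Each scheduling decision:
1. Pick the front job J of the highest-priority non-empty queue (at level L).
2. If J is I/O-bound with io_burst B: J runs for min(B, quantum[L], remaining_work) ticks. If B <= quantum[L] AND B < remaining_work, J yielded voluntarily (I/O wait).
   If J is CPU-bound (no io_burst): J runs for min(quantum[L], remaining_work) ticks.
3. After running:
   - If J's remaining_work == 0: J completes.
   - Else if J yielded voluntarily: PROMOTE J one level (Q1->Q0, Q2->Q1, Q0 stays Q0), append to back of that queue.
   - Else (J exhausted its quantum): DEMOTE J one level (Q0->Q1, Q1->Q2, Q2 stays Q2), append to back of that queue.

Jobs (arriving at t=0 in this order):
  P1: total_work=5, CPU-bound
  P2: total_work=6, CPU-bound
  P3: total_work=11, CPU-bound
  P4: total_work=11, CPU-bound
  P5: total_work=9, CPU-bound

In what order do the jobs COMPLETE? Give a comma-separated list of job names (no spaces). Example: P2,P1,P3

Answer: P1,P2,P5,P3,P4

Derivation:
t=0-3: P1@Q0 runs 3, rem=2, quantum used, demote→Q1. Q0=[P2,P3,P4,P5] Q1=[P1] Q2=[]
t=3-6: P2@Q0 runs 3, rem=3, quantum used, demote→Q1. Q0=[P3,P4,P5] Q1=[P1,P2] Q2=[]
t=6-9: P3@Q0 runs 3, rem=8, quantum used, demote→Q1. Q0=[P4,P5] Q1=[P1,P2,P3] Q2=[]
t=9-12: P4@Q0 runs 3, rem=8, quantum used, demote→Q1. Q0=[P5] Q1=[P1,P2,P3,P4] Q2=[]
t=12-15: P5@Q0 runs 3, rem=6, quantum used, demote→Q1. Q0=[] Q1=[P1,P2,P3,P4,P5] Q2=[]
t=15-17: P1@Q1 runs 2, rem=0, completes. Q0=[] Q1=[P2,P3,P4,P5] Q2=[]
t=17-20: P2@Q1 runs 3, rem=0, completes. Q0=[] Q1=[P3,P4,P5] Q2=[]
t=20-26: P3@Q1 runs 6, rem=2, quantum used, demote→Q2. Q0=[] Q1=[P4,P5] Q2=[P3]
t=26-32: P4@Q1 runs 6, rem=2, quantum used, demote→Q2. Q0=[] Q1=[P5] Q2=[P3,P4]
t=32-38: P5@Q1 runs 6, rem=0, completes. Q0=[] Q1=[] Q2=[P3,P4]
t=38-40: P3@Q2 runs 2, rem=0, completes. Q0=[] Q1=[] Q2=[P4]
t=40-42: P4@Q2 runs 2, rem=0, completes. Q0=[] Q1=[] Q2=[]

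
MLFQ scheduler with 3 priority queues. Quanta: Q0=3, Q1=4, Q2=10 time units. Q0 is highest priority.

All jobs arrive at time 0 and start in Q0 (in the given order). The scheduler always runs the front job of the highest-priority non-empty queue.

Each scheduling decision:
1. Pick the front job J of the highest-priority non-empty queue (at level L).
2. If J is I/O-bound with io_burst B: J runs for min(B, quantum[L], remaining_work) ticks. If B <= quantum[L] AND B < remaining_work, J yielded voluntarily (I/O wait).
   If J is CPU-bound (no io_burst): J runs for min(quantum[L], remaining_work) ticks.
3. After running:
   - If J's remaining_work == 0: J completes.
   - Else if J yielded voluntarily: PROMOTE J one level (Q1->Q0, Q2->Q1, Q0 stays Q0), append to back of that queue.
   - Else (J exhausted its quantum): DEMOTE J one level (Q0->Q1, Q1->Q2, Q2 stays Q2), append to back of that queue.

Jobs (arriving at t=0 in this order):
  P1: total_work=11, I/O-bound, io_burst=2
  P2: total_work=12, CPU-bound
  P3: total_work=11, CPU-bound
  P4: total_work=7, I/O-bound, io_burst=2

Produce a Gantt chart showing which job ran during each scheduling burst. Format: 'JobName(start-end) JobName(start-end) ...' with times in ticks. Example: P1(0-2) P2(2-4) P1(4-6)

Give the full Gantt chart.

t=0-2: P1@Q0 runs 2, rem=9, I/O yield, promote→Q0. Q0=[P2,P3,P4,P1] Q1=[] Q2=[]
t=2-5: P2@Q0 runs 3, rem=9, quantum used, demote→Q1. Q0=[P3,P4,P1] Q1=[P2] Q2=[]
t=5-8: P3@Q0 runs 3, rem=8, quantum used, demote→Q1. Q0=[P4,P1] Q1=[P2,P3] Q2=[]
t=8-10: P4@Q0 runs 2, rem=5, I/O yield, promote→Q0. Q0=[P1,P4] Q1=[P2,P3] Q2=[]
t=10-12: P1@Q0 runs 2, rem=7, I/O yield, promote→Q0. Q0=[P4,P1] Q1=[P2,P3] Q2=[]
t=12-14: P4@Q0 runs 2, rem=3, I/O yield, promote→Q0. Q0=[P1,P4] Q1=[P2,P3] Q2=[]
t=14-16: P1@Q0 runs 2, rem=5, I/O yield, promote→Q0. Q0=[P4,P1] Q1=[P2,P3] Q2=[]
t=16-18: P4@Q0 runs 2, rem=1, I/O yield, promote→Q0. Q0=[P1,P4] Q1=[P2,P3] Q2=[]
t=18-20: P1@Q0 runs 2, rem=3, I/O yield, promote→Q0. Q0=[P4,P1] Q1=[P2,P3] Q2=[]
t=20-21: P4@Q0 runs 1, rem=0, completes. Q0=[P1] Q1=[P2,P3] Q2=[]
t=21-23: P1@Q0 runs 2, rem=1, I/O yield, promote→Q0. Q0=[P1] Q1=[P2,P3] Q2=[]
t=23-24: P1@Q0 runs 1, rem=0, completes. Q0=[] Q1=[P2,P3] Q2=[]
t=24-28: P2@Q1 runs 4, rem=5, quantum used, demote→Q2. Q0=[] Q1=[P3] Q2=[P2]
t=28-32: P3@Q1 runs 4, rem=4, quantum used, demote→Q2. Q0=[] Q1=[] Q2=[P2,P3]
t=32-37: P2@Q2 runs 5, rem=0, completes. Q0=[] Q1=[] Q2=[P3]
t=37-41: P3@Q2 runs 4, rem=0, completes. Q0=[] Q1=[] Q2=[]

Answer: P1(0-2) P2(2-5) P3(5-8) P4(8-10) P1(10-12) P4(12-14) P1(14-16) P4(16-18) P1(18-20) P4(20-21) P1(21-23) P1(23-24) P2(24-28) P3(28-32) P2(32-37) P3(37-41)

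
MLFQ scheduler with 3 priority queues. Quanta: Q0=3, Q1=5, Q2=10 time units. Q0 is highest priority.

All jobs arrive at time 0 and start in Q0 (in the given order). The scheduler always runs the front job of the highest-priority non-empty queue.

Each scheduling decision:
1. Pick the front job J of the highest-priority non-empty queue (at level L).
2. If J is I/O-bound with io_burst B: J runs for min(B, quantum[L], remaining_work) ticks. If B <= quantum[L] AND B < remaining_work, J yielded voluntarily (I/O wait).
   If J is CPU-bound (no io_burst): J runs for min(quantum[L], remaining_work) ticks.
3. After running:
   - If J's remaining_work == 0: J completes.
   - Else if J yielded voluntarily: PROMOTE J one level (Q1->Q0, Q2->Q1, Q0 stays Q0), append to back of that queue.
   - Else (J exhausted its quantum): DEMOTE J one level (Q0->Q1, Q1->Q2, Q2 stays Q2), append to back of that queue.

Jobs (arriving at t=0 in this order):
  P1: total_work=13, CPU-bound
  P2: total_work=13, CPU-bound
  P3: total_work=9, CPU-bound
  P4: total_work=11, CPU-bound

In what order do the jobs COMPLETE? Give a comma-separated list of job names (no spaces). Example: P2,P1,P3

Answer: P1,P2,P3,P4

Derivation:
t=0-3: P1@Q0 runs 3, rem=10, quantum used, demote→Q1. Q0=[P2,P3,P4] Q1=[P1] Q2=[]
t=3-6: P2@Q0 runs 3, rem=10, quantum used, demote→Q1. Q0=[P3,P4] Q1=[P1,P2] Q2=[]
t=6-9: P3@Q0 runs 3, rem=6, quantum used, demote→Q1. Q0=[P4] Q1=[P1,P2,P3] Q2=[]
t=9-12: P4@Q0 runs 3, rem=8, quantum used, demote→Q1. Q0=[] Q1=[P1,P2,P3,P4] Q2=[]
t=12-17: P1@Q1 runs 5, rem=5, quantum used, demote→Q2. Q0=[] Q1=[P2,P3,P4] Q2=[P1]
t=17-22: P2@Q1 runs 5, rem=5, quantum used, demote→Q2. Q0=[] Q1=[P3,P4] Q2=[P1,P2]
t=22-27: P3@Q1 runs 5, rem=1, quantum used, demote→Q2. Q0=[] Q1=[P4] Q2=[P1,P2,P3]
t=27-32: P4@Q1 runs 5, rem=3, quantum used, demote→Q2. Q0=[] Q1=[] Q2=[P1,P2,P3,P4]
t=32-37: P1@Q2 runs 5, rem=0, completes. Q0=[] Q1=[] Q2=[P2,P3,P4]
t=37-42: P2@Q2 runs 5, rem=0, completes. Q0=[] Q1=[] Q2=[P3,P4]
t=42-43: P3@Q2 runs 1, rem=0, completes. Q0=[] Q1=[] Q2=[P4]
t=43-46: P4@Q2 runs 3, rem=0, completes. Q0=[] Q1=[] Q2=[]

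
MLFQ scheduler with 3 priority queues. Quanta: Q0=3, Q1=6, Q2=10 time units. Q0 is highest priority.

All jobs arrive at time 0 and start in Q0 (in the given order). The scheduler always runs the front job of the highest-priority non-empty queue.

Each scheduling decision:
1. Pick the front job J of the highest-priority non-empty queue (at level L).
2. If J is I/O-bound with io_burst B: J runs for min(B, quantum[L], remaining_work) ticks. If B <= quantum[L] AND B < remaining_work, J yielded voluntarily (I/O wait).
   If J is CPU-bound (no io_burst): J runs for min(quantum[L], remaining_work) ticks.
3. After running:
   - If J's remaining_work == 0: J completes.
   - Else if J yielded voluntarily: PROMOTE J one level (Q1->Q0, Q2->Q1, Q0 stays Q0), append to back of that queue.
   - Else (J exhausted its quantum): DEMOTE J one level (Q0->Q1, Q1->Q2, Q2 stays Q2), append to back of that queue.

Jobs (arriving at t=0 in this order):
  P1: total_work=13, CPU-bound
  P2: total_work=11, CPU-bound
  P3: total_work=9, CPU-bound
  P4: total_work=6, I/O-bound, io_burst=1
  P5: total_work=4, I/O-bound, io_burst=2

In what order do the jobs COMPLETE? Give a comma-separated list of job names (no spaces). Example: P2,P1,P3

Answer: P5,P4,P3,P1,P2

Derivation:
t=0-3: P1@Q0 runs 3, rem=10, quantum used, demote→Q1. Q0=[P2,P3,P4,P5] Q1=[P1] Q2=[]
t=3-6: P2@Q0 runs 3, rem=8, quantum used, demote→Q1. Q0=[P3,P4,P5] Q1=[P1,P2] Q2=[]
t=6-9: P3@Q0 runs 3, rem=6, quantum used, demote→Q1. Q0=[P4,P5] Q1=[P1,P2,P3] Q2=[]
t=9-10: P4@Q0 runs 1, rem=5, I/O yield, promote→Q0. Q0=[P5,P4] Q1=[P1,P2,P3] Q2=[]
t=10-12: P5@Q0 runs 2, rem=2, I/O yield, promote→Q0. Q0=[P4,P5] Q1=[P1,P2,P3] Q2=[]
t=12-13: P4@Q0 runs 1, rem=4, I/O yield, promote→Q0. Q0=[P5,P4] Q1=[P1,P2,P3] Q2=[]
t=13-15: P5@Q0 runs 2, rem=0, completes. Q0=[P4] Q1=[P1,P2,P3] Q2=[]
t=15-16: P4@Q0 runs 1, rem=3, I/O yield, promote→Q0. Q0=[P4] Q1=[P1,P2,P3] Q2=[]
t=16-17: P4@Q0 runs 1, rem=2, I/O yield, promote→Q0. Q0=[P4] Q1=[P1,P2,P3] Q2=[]
t=17-18: P4@Q0 runs 1, rem=1, I/O yield, promote→Q0. Q0=[P4] Q1=[P1,P2,P3] Q2=[]
t=18-19: P4@Q0 runs 1, rem=0, completes. Q0=[] Q1=[P1,P2,P3] Q2=[]
t=19-25: P1@Q1 runs 6, rem=4, quantum used, demote→Q2. Q0=[] Q1=[P2,P3] Q2=[P1]
t=25-31: P2@Q1 runs 6, rem=2, quantum used, demote→Q2. Q0=[] Q1=[P3] Q2=[P1,P2]
t=31-37: P3@Q1 runs 6, rem=0, completes. Q0=[] Q1=[] Q2=[P1,P2]
t=37-41: P1@Q2 runs 4, rem=0, completes. Q0=[] Q1=[] Q2=[P2]
t=41-43: P2@Q2 runs 2, rem=0, completes. Q0=[] Q1=[] Q2=[]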